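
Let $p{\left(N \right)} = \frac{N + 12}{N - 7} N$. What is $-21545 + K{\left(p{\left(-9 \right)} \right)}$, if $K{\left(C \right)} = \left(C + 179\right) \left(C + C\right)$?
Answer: $- \frac{2679703}{128} \approx -20935.0$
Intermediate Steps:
$p{\left(N \right)} = \frac{N \left(12 + N\right)}{-7 + N}$ ($p{\left(N \right)} = \frac{12 + N}{-7 + N} N = \frac{N \left(12 + N\right)}{-7 + N}$)
$K{\left(C \right)} = 2 C \left(179 + C\right)$ ($K{\left(C \right)} = \left(179 + C\right) 2 C = 2 C \left(179 + C\right)$)
$-21545 + K{\left(p{\left(-9 \right)} \right)} = -21545 + 2 \left(- \frac{9 \left(12 - 9\right)}{-7 - 9}\right) \left(179 - \frac{9 \left(12 - 9\right)}{-7 - 9}\right) = -21545 + 2 \left(\left(-9\right) \frac{1}{-16} \cdot 3\right) \left(179 - 9 \frac{1}{-16} \cdot 3\right) = -21545 + 2 \left(\left(-9\right) \left(- \frac{1}{16}\right) 3\right) \left(179 - \left(- \frac{9}{16}\right) 3\right) = -21545 + 2 \cdot \frac{27}{16} \left(179 + \frac{27}{16}\right) = -21545 + 2 \cdot \frac{27}{16} \cdot \frac{2891}{16} = -21545 + \frac{78057}{128} = - \frac{2679703}{128}$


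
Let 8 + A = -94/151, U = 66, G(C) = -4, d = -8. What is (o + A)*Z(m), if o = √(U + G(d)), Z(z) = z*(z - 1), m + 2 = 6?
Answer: -15624/151 + 12*√62 ≈ -8.9821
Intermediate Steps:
m = 4 (m = -2 + 6 = 4)
Z(z) = z*(-1 + z)
o = √62 (o = √(66 - 4) = √62 ≈ 7.8740)
A = -1302/151 (A = -8 - 94/151 = -1302/151 ≈ -8.6225)
(o + A)*Z(m) = (√62 - 1302/151)*(4*(-1 + 4)) = (-1302/151 + √62)*(4*3) = (-1302/151 + √62)*12 = -15624/151 + 12*√62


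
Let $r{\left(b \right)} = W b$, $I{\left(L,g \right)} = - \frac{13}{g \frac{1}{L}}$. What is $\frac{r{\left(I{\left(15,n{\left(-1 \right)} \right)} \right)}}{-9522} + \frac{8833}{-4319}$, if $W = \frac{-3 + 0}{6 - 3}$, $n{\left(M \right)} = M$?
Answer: $- \frac{27755207}{13708506} \approx -2.0247$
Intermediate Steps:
$W = -1$ ($W = - \frac{3}{3} = \left(-3\right) \frac{1}{3} = -1$)
$I{\left(L,g \right)} = - \frac{13 L}{g}$ ($I{\left(L,g \right)} = - 13 \frac{L}{g} = - \frac{13 L}{g}$)
$r{\left(b \right)} = - b$
$\frac{r{\left(I{\left(15,n{\left(-1 \right)} \right)} \right)}}{-9522} + \frac{8833}{-4319} = \frac{\left(-1\right) \left(\left(-13\right) 15 \frac{1}{-1}\right)}{-9522} + \frac{8833}{-4319} = - \left(-13\right) 15 \left(-1\right) \left(- \frac{1}{9522}\right) + 8833 \left(- \frac{1}{4319}\right) = \left(-1\right) 195 \left(- \frac{1}{9522}\right) - \frac{8833}{4319} = \left(-195\right) \left(- \frac{1}{9522}\right) - \frac{8833}{4319} = \frac{65}{3174} - \frac{8833}{4319} = - \frac{27755207}{13708506}$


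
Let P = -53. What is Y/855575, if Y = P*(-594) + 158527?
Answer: 190009/855575 ≈ 0.22208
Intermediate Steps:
Y = 190009 (Y = -53*(-594) + 158527 = 31482 + 158527 = 190009)
Y/855575 = 190009/855575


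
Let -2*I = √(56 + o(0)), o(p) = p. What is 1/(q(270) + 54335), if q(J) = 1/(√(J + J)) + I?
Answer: 90/(4890150 + √15 - 90*√14) ≈ 1.8406e-5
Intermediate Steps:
I = -√14 (I = -√(56 + 0)/2 = -√14 ≈ -3.7417)
q(J) = -√14 + √2/(2*√J) (q(J) = 1/(√(J + J)) - √14 = 1/(√(2*J)) - √14 = 1/(√2*√J) - √14 = √2/(2*√J) - √14 = -√14 + √2/(2*√J))
1/(q(270) + 54335) = 1/((-√14 + √2/(2*√270)) + 54335) = 1/((-√14 + √2*(√30/90)/2) + 54335) = 1/((-√14 + √15/90) + 54335) = 1/(54335 - √14 + √15/90)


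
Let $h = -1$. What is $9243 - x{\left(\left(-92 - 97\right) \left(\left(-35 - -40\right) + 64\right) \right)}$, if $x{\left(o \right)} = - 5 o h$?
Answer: $74448$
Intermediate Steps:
$x{\left(o \right)} = 5 o$ ($x{\left(o \right)} = - 5 o \left(-1\right) = 5 o$)
$9243 - x{\left(\left(-92 - 97\right) \left(\left(-35 - -40\right) + 64\right) \right)} = 9243 - 5 \left(-92 - 97\right) \left(\left(-35 - -40\right) + 64\right) = 9243 - 5 \left(- 189 \left(\left(-35 + 40\right) + 64\right)\right) = 9243 - 5 \left(- 189 \left(5 + 64\right)\right) = 9243 - 5 \left(\left(-189\right) 69\right) = 9243 - 5 \left(-13041\right) = 9243 - -65205 = 9243 + 65205 = 74448$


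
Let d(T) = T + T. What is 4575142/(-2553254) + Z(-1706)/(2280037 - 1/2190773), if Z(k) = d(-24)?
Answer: -129848305653796691/72463720414627525 ≈ -1.7919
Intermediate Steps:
d(T) = 2*T
Z(k) = -48 (Z(k) = 2*(-24) = -48)
4575142/(-2553254) + Z(-1706)/(2280037 - 1/2190773) = 4575142/(-2553254) - 48/(2280037 - 1/2190773) = 4575142*(-1/2553254) - 48/(2280037 - 1*1/2190773) = -207961/116057 - 48/(2280037 - 1/2190773) = -207961/116057 - 48/4995043498600/2190773 = -207961/116057 - 48*2190773/4995043498600 = -207961/116057 - 13144638/624380437325 = -129848305653796691/72463720414627525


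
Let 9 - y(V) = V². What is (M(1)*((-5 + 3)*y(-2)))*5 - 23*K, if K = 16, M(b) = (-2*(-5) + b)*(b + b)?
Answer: -1468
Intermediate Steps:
M(b) = 2*b*(10 + b) (M(b) = (10 + b)*(2*b) = 2*b*(10 + b))
y(V) = 9 - V²
(M(1)*((-5 + 3)*y(-2)))*5 - 23*K = ((2*1*(10 + 1))*((-5 + 3)*(9 - 1*(-2)²)))*5 - 23*16 = ((2*1*11)*(-2*(9 - 1*4)))*5 - 368 = (22*(-2*(9 - 4)))*5 - 368 = (22*(-2*5))*5 - 368 = (22*(-10))*5 - 368 = -220*5 - 368 = -1100 - 368 = -1468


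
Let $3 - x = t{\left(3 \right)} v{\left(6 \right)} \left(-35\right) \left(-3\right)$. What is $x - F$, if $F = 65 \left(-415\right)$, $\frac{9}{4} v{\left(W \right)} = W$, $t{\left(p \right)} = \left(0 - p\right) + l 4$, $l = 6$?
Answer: $21098$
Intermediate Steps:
$t{\left(p \right)} = 24 - p$ ($t{\left(p \right)} = \left(0 - p\right) + 6 \cdot 4 = - p + 24 = 24 - p$)
$v{\left(W \right)} = \frac{4 W}{9}$
$x = -5877$ ($x = 3 - \left(24 - 3\right) \frac{4}{9} \cdot 6 \left(-35\right) \left(-3\right) = 3 - \left(24 - 3\right) \frac{8}{3} \left(-35\right) \left(-3\right) = 3 - 21 \cdot \frac{8}{3} \left(-35\right) \left(-3\right) = 3 - 56 \left(-35\right) \left(-3\right) = 3 - \left(-1960\right) \left(-3\right) = 3 - 5880 = -5877$)
$F = -26975$
$x - F = -5877 - -26975 = -5877 + 26975 = 21098$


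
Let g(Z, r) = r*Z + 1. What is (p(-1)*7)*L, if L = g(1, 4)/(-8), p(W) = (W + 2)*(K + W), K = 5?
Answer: -35/2 ≈ -17.500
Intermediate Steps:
g(Z, r) = 1 + Z*r (g(Z, r) = Z*r + 1 = 1 + Z*r)
p(W) = (2 + W)*(5 + W) (p(W) = (W + 2)*(5 + W) = (2 + W)*(5 + W))
L = -5/8 (L = (1 + 1*4)/(-8) = -(1 + 4)/8 = -⅛*5 = -5/8 ≈ -0.62500)
(p(-1)*7)*L = ((10 + (-1)² + 7*(-1))*7)*(-5/8) = ((10 + 1 - 7)*7)*(-5/8) = (4*7)*(-5/8) = 28*(-5/8) = -35/2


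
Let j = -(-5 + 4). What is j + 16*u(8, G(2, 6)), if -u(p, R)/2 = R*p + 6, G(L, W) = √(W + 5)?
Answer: -191 - 256*√11 ≈ -1040.1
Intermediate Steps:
G(L, W) = √(5 + W)
u(p, R) = -12 - 2*R*p (u(p, R) = -2*(R*p + 6) = -2*(6 + R*p) = -12 - 2*R*p)
j = 1 (j = -1*(-1) = 1)
j + 16*u(8, G(2, 6)) = 1 + 16*(-12 - 2*√(5 + 6)*8) = 1 + 16*(-12 - 2*√11*8) = 1 + 16*(-12 - 16*√11) = 1 + (-192 - 256*√11) = -191 - 256*√11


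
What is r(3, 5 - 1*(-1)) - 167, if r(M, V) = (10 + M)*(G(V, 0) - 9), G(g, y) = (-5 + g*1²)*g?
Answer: -206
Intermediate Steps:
G(g, y) = g*(-5 + g) (G(g, y) = (-5 + g*1)*g = (-5 + g)*g = g*(-5 + g))
r(M, V) = (-9 + V*(-5 + V))*(10 + M) (r(M, V) = (10 + M)*(V*(-5 + V) - 9) = (10 + M)*(-9 + V*(-5 + V)) = (-9 + V*(-5 + V))*(10 + M))
r(3, 5 - 1*(-1)) - 167 = (-90 - 9*3 + 10*(5 - 1*(-1))*(-5 + (5 - 1*(-1))) + 3*(5 - 1*(-1))*(-5 + (5 - 1*(-1)))) - 167 = (-90 - 27 + 10*(5 + 1)*(-5 + (5 + 1)) + 3*(5 + 1)*(-5 + (5 + 1))) - 167 = (-90 - 27 + 10*6*(-5 + 6) + 3*6*(-5 + 6)) - 167 = (-90 - 27 + 10*6*1 + 3*6*1) - 167 = (-90 - 27 + 60 + 18) - 167 = -39 - 167 = -206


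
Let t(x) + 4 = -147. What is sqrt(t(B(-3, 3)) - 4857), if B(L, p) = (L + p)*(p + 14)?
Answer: 4*I*sqrt(313) ≈ 70.767*I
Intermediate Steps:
B(L, p) = (14 + p)*(L + p) (B(L, p) = (L + p)*(14 + p) = (14 + p)*(L + p))
t(x) = -151 (t(x) = -4 - 147 = -151)
sqrt(t(B(-3, 3)) - 4857) = sqrt(-151 - 4857) = sqrt(-5008) = 4*I*sqrt(313)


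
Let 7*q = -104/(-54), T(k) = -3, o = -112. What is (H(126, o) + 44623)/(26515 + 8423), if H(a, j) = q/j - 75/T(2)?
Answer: 236277203/184891896 ≈ 1.2779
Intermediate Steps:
q = 52/189 (q = (-104/(-54))/7 = (-104*(-1/54))/7 = (1/7)*(52/27) = 52/189 ≈ 0.27513)
H(a, j) = 25 + 52/(189*j) (H(a, j) = 52/(189*j) - 75/(-3) = 52/(189*j) - 75*(-1/3) = 52/(189*j) + 25 = 25 + 52/(189*j))
(H(126, o) + 44623)/(26515 + 8423) = ((25 + (52/189)/(-112)) + 44623)/(26515 + 8423) = ((25 + (52/189)*(-1/112)) + 44623)/34938 = ((25 - 13/5292) + 44623)*(1/34938) = (132287/5292 + 44623)*(1/34938) = (236277203/5292)*(1/34938) = 236277203/184891896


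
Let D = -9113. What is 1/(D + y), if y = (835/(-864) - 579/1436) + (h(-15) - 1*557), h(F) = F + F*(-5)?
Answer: -310176/2981216189 ≈ -0.00010404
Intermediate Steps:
h(F) = -4*F (h(F) = F - 5*F = -4*F)
y = -154582301/310176 (y = (835/(-864) - 579/1436) + (-4*(-15) - 1*557) = (835*(-1/864) - 579*1/1436) + (60 - 557) = (-835/864 - 579/1436) - 497 = -424829/310176 - 497 = -154582301/310176 ≈ -498.37)
1/(D + y) = 1/(-9113 - 154582301/310176) = 1/(-2981216189/310176) = -310176/2981216189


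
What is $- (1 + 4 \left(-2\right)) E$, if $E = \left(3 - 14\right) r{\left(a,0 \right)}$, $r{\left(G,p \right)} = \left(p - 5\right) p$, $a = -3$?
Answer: $0$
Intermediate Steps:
$r{\left(G,p \right)} = p \left(-5 + p\right)$ ($r{\left(G,p \right)} = \left(p - 5\right) p = \left(-5 + p\right) p = p \left(-5 + p\right)$)
$E = 0$ ($E = \left(3 - 14\right) 0 \left(-5 + 0\right) = - 11 \cdot 0 \left(-5\right) = \left(-11\right) 0 = 0$)
$- (1 + 4 \left(-2\right)) E = - (1 + 4 \left(-2\right)) 0 = - (1 - 8) 0 = \left(-1\right) \left(-7\right) 0 = 7 \cdot 0 = 0$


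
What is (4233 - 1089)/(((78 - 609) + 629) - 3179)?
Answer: -1048/1027 ≈ -1.0204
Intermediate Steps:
(4233 - 1089)/(((78 - 609) + 629) - 3179) = 3144/((-531 + 629) - 3179) = 3144/(98 - 3179) = 3144/(-3081) = 3144*(-1/3081) = -1048/1027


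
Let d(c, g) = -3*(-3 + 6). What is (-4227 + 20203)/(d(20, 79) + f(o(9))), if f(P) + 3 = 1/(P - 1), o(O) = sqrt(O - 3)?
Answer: -942584/695 - 15976*sqrt(6)/695 ≈ -1412.5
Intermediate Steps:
d(c, g) = -9 (d(c, g) = -3*3 = -9)
o(O) = sqrt(-3 + O)
f(P) = -3 + 1/(-1 + P) (f(P) = -3 + 1/(P - 1) = -3 + 1/(-1 + P))
(-4227 + 20203)/(d(20, 79) + f(o(9))) = (-4227 + 20203)/(-9 + (4 - 3*sqrt(-3 + 9))/(-1 + sqrt(-3 + 9))) = 15976/(-9 + (4 - 3*sqrt(6))/(-1 + sqrt(6)))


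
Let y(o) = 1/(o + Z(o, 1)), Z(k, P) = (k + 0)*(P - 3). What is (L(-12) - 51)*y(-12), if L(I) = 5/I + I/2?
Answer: -689/144 ≈ -4.7847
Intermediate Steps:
Z(k, P) = k*(-3 + P)
L(I) = I/2 + 5/I (L(I) = 5/I + I*(½) = 5/I + I/2 = I/2 + 5/I)
y(o) = -1/o (y(o) = 1/(o + o*(-3 + 1)) = 1/(o + o*(-2)) = 1/(o - 2*o) = 1/(-o) = -1/o)
(L(-12) - 51)*y(-12) = (((½)*(-12) + 5/(-12)) - 51)*(-1/(-12)) = ((-6 + 5*(-1/12)) - 51)*(-1*(-1/12)) = ((-6 - 5/12) - 51)*(1/12) = (-77/12 - 51)*(1/12) = -689/12*1/12 = -689/144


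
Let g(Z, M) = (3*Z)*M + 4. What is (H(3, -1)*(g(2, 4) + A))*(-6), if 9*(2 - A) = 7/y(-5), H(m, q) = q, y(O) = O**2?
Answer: 13486/75 ≈ 179.81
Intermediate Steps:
g(Z, M) = 4 + 3*M*Z (g(Z, M) = 3*M*Z + 4 = 4 + 3*M*Z)
A = 443/225 (A = 2 - 7/(9*((-5)**2)) = 2 - 7/(9*25) = 2 - 1/9*7/25 = 2 - 7/225 = 443/225 ≈ 1.9689)
(H(3, -1)*(g(2, 4) + A))*(-6) = -((4 + 3*4*2) + 443/225)*(-6) = -((4 + 24) + 443/225)*(-6) = -(28 + 443/225)*(-6) = -1*6743/225*(-6) = -6743/225*(-6) = 13486/75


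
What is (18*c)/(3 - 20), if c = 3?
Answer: -54/17 ≈ -3.1765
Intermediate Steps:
(18*c)/(3 - 20) = (18*3)/(3 - 20) = 54/(-17) = 54*(-1/17) = -54/17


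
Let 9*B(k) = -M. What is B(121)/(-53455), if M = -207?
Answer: -23/53455 ≈ -0.00043027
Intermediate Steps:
B(k) = 23 (B(k) = (-1*(-207))/9 = (1/9)*207 = 23)
B(121)/(-53455) = 23/(-53455) = 23*(-1/53455) = -23/53455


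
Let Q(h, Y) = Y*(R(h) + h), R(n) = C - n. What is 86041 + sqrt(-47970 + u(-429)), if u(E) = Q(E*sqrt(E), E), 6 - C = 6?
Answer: 86041 + 3*I*sqrt(5330) ≈ 86041.0 + 219.02*I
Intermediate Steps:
C = 0 (C = 6 - 1*6 = 6 - 6 = 0)
R(n) = -n (R(n) = 0 - n = -n)
Q(h, Y) = 0 (Q(h, Y) = Y*(-h + h) = Y*0 = 0)
u(E) = 0
86041 + sqrt(-47970 + u(-429)) = 86041 + sqrt(-47970 + 0) = 86041 + sqrt(-47970) = 86041 + 3*I*sqrt(5330)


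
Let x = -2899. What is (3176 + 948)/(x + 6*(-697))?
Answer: -4124/7081 ≈ -0.58240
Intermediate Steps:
(3176 + 948)/(x + 6*(-697)) = (3176 + 948)/(-2899 + 6*(-697)) = 4124/(-2899 - 4182) = 4124/(-7081) = 4124*(-1/7081) = -4124/7081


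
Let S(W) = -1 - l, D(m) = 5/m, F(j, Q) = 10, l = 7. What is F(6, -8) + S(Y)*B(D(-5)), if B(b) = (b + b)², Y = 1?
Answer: -22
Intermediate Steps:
S(W) = -8 (S(W) = -1 - 1*7 = -1 - 7 = -8)
B(b) = 4*b² (B(b) = (2*b)² = 4*b²)
F(6, -8) + S(Y)*B(D(-5)) = 10 - 32*(5/(-5))² = 10 - 32*(5*(-⅕))² = 10 - 32*(-1)² = 10 - 32 = -22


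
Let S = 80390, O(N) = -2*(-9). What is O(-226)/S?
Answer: 9/40195 ≈ 0.00022391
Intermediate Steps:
O(N) = 18
O(-226)/S = 18/80390 = 18*(1/80390) = 9/40195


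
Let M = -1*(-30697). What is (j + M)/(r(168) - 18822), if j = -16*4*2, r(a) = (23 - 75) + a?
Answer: -30569/18706 ≈ -1.6342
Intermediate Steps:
M = 30697
r(a) = -52 + a
j = -128 (j = -64*2 = -128)
(j + M)/(r(168) - 18822) = (-128 + 30697)/((-52 + 168) - 18822) = 30569/(116 - 18822) = 30569/(-18706) = 30569*(-1/18706) = -30569/18706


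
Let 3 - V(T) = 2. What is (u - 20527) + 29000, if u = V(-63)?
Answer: 8474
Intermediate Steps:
V(T) = 1 (V(T) = 3 - 1*2 = 3 - 2 = 1)
u = 1
(u - 20527) + 29000 = (1 - 20527) + 29000 = -20526 + 29000 = 8474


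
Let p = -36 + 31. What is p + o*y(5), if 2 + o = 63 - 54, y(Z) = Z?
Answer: 30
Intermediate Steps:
p = -5
o = 7 (o = -2 + (63 - 54) = -2 + 9 = 7)
p + o*y(5) = -5 + 7*5 = -5 + 35 = 30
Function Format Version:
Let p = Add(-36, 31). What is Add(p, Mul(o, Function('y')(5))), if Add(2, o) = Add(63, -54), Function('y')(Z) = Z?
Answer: 30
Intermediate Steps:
p = -5
o = 7 (o = Add(-2, Add(63, -54)) = Add(-2, 9) = 7)
Add(p, Mul(o, Function('y')(5))) = Add(-5, Mul(7, 5)) = Add(-5, 35) = 30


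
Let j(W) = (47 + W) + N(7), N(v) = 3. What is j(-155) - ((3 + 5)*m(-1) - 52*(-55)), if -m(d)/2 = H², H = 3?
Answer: -2821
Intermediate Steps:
m(d) = -18 (m(d) = -2*3² = -2*9 = -18)
j(W) = 50 + W (j(W) = (47 + W) + 3 = 50 + W)
j(-155) - ((3 + 5)*m(-1) - 52*(-55)) = (50 - 155) - ((3 + 5)*(-18) - 52*(-55)) = -105 - (8*(-18) + 2860) = -105 - (-144 + 2860) = -105 - 1*2716 = -105 - 2716 = -2821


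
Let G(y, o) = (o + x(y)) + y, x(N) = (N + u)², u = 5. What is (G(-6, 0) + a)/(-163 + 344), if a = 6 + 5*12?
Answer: 61/181 ≈ 0.33702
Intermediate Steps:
x(N) = (5 + N)² (x(N) = (N + 5)² = (5 + N)²)
a = 66 (a = 6 + 60 = 66)
G(y, o) = o + y + (5 + y)² (G(y, o) = (o + (5 + y)²) + y = o + y + (5 + y)²)
(G(-6, 0) + a)/(-163 + 344) = ((0 - 6 + (5 - 6)²) + 66)/(-163 + 344) = ((0 - 6 + (-1)²) + 66)/181 = ((0 - 6 + 1) + 66)*(1/181) = (-5 + 66)*(1/181) = 61*(1/181) = 61/181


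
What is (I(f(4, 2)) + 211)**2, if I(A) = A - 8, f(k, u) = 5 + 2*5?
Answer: 47524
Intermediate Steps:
f(k, u) = 15 (f(k, u) = 5 + 10 = 15)
I(A) = -8 + A
(I(f(4, 2)) + 211)**2 = ((-8 + 15) + 211)**2 = (7 + 211)**2 = 218**2 = 47524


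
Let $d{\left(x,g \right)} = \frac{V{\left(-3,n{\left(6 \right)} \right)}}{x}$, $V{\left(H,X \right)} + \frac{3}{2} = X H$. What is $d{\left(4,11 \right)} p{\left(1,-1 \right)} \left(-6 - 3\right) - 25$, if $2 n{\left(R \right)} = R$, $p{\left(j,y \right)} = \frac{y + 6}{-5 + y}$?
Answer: $- \frac{715}{16} \approx -44.688$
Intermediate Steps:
$p{\left(j,y \right)} = \frac{6 + y}{-5 + y}$
$n{\left(R \right)} = \frac{R}{2}$
$V{\left(H,X \right)} = - \frac{3}{2} + H X$ ($V{\left(H,X \right)} = - \frac{3}{2} + X H = - \frac{3}{2} + H X$)
$d{\left(x,g \right)} = - \frac{21}{2 x}$ ($d{\left(x,g \right)} = \frac{- \frac{3}{2} - 3 \cdot \frac{1}{2} \cdot 6}{x} = \frac{- \frac{3}{2} - 9}{x} = - \frac{21}{2 x}$)
$d{\left(4,11 \right)} p{\left(1,-1 \right)} \left(-6 - 3\right) - 25 = - \frac{21}{2 \cdot 4} \frac{6 - 1}{-5 - 1} \left(-6 - 3\right) - 25 = \left(- \frac{21}{2}\right) \frac{1}{4} \frac{1}{-6} \cdot 5 \left(-9\right) - 25 = - \frac{21 \left(- \frac{1}{6}\right) 5 \left(-9\right)}{8} - 25 = - \frac{21 \left(\left(- \frac{5}{6}\right) \left(-9\right)\right)}{8} - 25 = \left(- \frac{21}{8}\right) \frac{15}{2} - 25 = - \frac{315}{16} - 25 = - \frac{715}{16}$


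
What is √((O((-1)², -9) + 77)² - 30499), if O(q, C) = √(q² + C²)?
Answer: √(-30499 + (77 + √82)²) ≈ 151.97*I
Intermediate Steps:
O(q, C) = √(C² + q²)
√((O((-1)², -9) + 77)² - 30499) = √((√((-9)² + ((-1)²)²) + 77)² - 30499) = √((√(81 + 1²) + 77)² - 30499) = √((√(81 + 1) + 77)² - 30499) = √((√82 + 77)² - 30499) = √((77 + √82)² - 30499) = √(-30499 + (77 + √82)²)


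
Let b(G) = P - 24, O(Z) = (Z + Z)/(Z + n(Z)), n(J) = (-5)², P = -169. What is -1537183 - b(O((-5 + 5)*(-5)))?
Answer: -1536990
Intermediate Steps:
n(J) = 25
O(Z) = 2*Z/(25 + Z) (O(Z) = (Z + Z)/(Z + 25) = (2*Z)/(25 + Z) = 2*Z/(25 + Z))
b(G) = -193 (b(G) = -169 - 24 = -193)
-1537183 - b(O((-5 + 5)*(-5))) = -1537183 - 1*(-193) = -1537183 + 193 = -1536990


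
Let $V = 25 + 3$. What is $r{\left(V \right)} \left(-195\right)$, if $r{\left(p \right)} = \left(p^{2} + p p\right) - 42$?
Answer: $-297570$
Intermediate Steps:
$V = 28$
$r{\left(p \right)} = -42 + 2 p^{2}$ ($r{\left(p \right)} = \left(p^{2} + p^{2}\right) - 42 = 2 p^{2} - 42 = -42 + 2 p^{2}$)
$r{\left(V \right)} \left(-195\right) = \left(-42 + 2 \cdot 28^{2}\right) \left(-195\right) = \left(-42 + 2 \cdot 784\right) \left(-195\right) = \left(-42 + 1568\right) \left(-195\right) = 1526 \left(-195\right) = -297570$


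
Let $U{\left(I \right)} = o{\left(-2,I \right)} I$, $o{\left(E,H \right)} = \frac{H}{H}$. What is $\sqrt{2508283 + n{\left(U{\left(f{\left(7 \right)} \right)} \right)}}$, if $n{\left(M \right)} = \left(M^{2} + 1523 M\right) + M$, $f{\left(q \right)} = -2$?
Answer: $\sqrt{2505239} \approx 1582.8$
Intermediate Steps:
$o{\left(E,H \right)} = 1$
$U{\left(I \right)} = I$ ($U{\left(I \right)} = 1 I = I$)
$n{\left(M \right)} = M^{2} + 1524 M$
$\sqrt{2508283 + n{\left(U{\left(f{\left(7 \right)} \right)} \right)}} = \sqrt{2508283 - 2 \left(1524 - 2\right)} = \sqrt{2508283 - 3044} = \sqrt{2505239}$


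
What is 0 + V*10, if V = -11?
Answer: -110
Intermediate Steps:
0 + V*10 = 0 - 11*10 = 0 - 110 = -110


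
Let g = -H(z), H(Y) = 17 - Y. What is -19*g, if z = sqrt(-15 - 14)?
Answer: 323 - 19*I*sqrt(29) ≈ 323.0 - 102.32*I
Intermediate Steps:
z = I*sqrt(29) (z = sqrt(-29) = I*sqrt(29) ≈ 5.3852*I)
g = -17 + I*sqrt(29) (g = -(17 - I*sqrt(29)) = -17 + I*sqrt(29) ≈ -17.0 + 5.3852*I)
-19*g = -19*(-17 + I*sqrt(29)) = 323 - 19*I*sqrt(29)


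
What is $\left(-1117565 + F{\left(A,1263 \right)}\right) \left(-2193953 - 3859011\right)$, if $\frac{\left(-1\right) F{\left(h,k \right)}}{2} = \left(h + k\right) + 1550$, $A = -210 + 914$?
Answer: $6807157261436$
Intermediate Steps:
$A = 704$
$F{\left(h,k \right)} = -3100 - 2 h - 2 k$ ($F{\left(h,k \right)} = - 2 \left(\left(h + k\right) + 1550\right) = - 2 \left(1550 + h + k\right) = -3100 - 2 h - 2 k$)
$\left(-1117565 + F{\left(A,1263 \right)}\right) \left(-2193953 - 3859011\right) = \left(-1117565 - 7034\right) \left(-2193953 - 3859011\right) = \left(-1117565 - 7034\right) \left(-6052964\right) = \left(-1124599\right) \left(-6052964\right) = 6807157261436$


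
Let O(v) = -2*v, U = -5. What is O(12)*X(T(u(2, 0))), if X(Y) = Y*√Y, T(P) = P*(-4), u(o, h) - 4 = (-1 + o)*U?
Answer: -192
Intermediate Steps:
u(o, h) = 9 - 5*o (u(o, h) = 4 + (-1 + o)*(-5) = 4 + (5 - 5*o) = 9 - 5*o)
T(P) = -4*P
X(Y) = Y^(3/2)
O(12)*X(T(u(2, 0))) = (-2*12)*(-4*(9 - 5*2))^(3/2) = -24*(-4*(9 - 10))^(3/2) = -24*(-4*(-1))^(3/2) = -24*4^(3/2) = -24*8 = -192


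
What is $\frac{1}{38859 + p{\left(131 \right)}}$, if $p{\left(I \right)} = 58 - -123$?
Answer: $\frac{1}{39040} \approx 2.5615 \cdot 10^{-5}$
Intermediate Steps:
$p{\left(I \right)} = 181$ ($p{\left(I \right)} = 58 + 123 = 181$)
$\frac{1}{38859 + p{\left(131 \right)}} = \frac{1}{38859 + 181} = \frac{1}{39040}$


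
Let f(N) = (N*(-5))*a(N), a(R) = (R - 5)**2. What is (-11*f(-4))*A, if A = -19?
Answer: 338580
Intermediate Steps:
a(R) = (-5 + R)**2
f(N) = -5*N*(-5 + N)**2 (f(N) = (N*(-5))*(-5 + N)**2 = (-5*N)*(-5 + N)**2 = -5*N*(-5 + N)**2)
(-11*f(-4))*A = -(-55)*(-4)*(-5 - 4)**2*(-19) = -(-55)*(-4)*(-9)**2*(-19) = -(-55)*(-4)*81*(-19) = -11*1620*(-19) = -17820*(-19) = 338580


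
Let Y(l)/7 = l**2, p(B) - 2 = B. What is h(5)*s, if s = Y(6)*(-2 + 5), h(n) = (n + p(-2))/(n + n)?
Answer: 378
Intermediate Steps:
p(B) = 2 + B
h(n) = 1/2 (h(n) = (n + (2 - 2))/(n + n) = (n + 0)/((2*n)) = n*(1/(2*n)) = 1/2)
Y(l) = 7*l**2
s = 756 (s = (7*6**2)*(-2 + 5) = (7*36)*3 = 252*3 = 756)
h(5)*s = (1/2)*756 = 378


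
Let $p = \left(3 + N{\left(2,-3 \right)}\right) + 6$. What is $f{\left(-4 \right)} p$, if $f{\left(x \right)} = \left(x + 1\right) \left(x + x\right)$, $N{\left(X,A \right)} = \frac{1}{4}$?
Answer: $222$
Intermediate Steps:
$N{\left(X,A \right)} = \frac{1}{4}$
$f{\left(x \right)} = 2 x \left(1 + x\right)$ ($f{\left(x \right)} = \left(1 + x\right) 2 x = 2 x \left(1 + x\right)$)
$p = \frac{37}{4}$ ($p = \left(3 + \frac{1}{4}\right) + 6 = \frac{13}{4} + 6 = \frac{37}{4} \approx 9.25$)
$f{\left(-4 \right)} p = 2 \left(-4\right) \left(1 - 4\right) \frac{37}{4} = 2 \left(-4\right) \left(-3\right) \frac{37}{4} = 24 \cdot \frac{37}{4} = 222$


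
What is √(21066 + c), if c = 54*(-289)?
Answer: 2*√1365 ≈ 73.892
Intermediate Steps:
c = -15606
√(21066 + c) = √(21066 - 15606) = √5460 = 2*√1365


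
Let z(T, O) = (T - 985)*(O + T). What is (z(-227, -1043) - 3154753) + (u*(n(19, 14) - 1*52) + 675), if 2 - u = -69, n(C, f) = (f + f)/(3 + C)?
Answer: -17802836/11 ≈ -1.6184e+6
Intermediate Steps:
n(C, f) = 2*f/(3 + C) (n(C, f) = (2*f)/(3 + C) = 2*f/(3 + C))
z(T, O) = (-985 + T)*(O + T)
u = 71 (u = 2 - 1*(-69) = 2 + 69 = 71)
(z(-227, -1043) - 3154753) + (u*(n(19, 14) - 1*52) + 675) = (((-227)**2 - 985*(-1043) - 985*(-227) - 1043*(-227)) - 3154753) + (71*(2*14/(3 + 19) - 1*52) + 675) = ((51529 + 1027355 + 223595 + 236761) - 3154753) + (71*(2*14/22 - 52) + 675) = (1539240 - 3154753) + (71*(2*14*(1/22) - 52) + 675) = -1615513 + (71*(14/11 - 52) + 675) = -1615513 + (71*(-558/11) + 675) = -1615513 + (-39618/11 + 675) = -1615513 - 32193/11 = -17802836/11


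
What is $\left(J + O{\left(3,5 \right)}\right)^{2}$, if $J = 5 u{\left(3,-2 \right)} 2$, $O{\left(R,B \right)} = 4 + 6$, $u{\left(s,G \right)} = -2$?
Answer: $100$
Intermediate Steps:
$O{\left(R,B \right)} = 10$
$J = -20$ ($J = 5 \left(-2\right) 2 = \left(-10\right) 2 = -20$)
$\left(J + O{\left(3,5 \right)}\right)^{2} = \left(-20 + 10\right)^{2} = \left(-10\right)^{2} = 100$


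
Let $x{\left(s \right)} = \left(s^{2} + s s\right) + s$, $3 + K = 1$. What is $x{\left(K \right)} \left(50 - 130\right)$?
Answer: $-480$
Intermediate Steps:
$K = -2$ ($K = -3 + 1 = -2$)
$x{\left(s \right)} = s + 2 s^{2}$ ($x{\left(s \right)} = \left(s^{2} + s^{2}\right) + s = 2 s^{2} + s = s + 2 s^{2}$)
$x{\left(K \right)} \left(50 - 130\right) = - 2 \left(1 + 2 \left(-2\right)\right) \left(50 - 130\right) = - 2 \left(1 - 4\right) \left(-80\right) = \left(-2\right) \left(-3\right) \left(-80\right) = 6 \left(-80\right) = -480$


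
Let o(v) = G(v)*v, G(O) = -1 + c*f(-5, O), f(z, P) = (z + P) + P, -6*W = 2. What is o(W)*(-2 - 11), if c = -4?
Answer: 845/9 ≈ 93.889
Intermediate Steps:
W = -⅓ (W = -⅙*2 = -⅓ ≈ -0.33333)
f(z, P) = z + 2*P (f(z, P) = (P + z) + P = z + 2*P)
G(O) = 19 - 8*O (G(O) = -1 - 4*(-5 + 2*O) = -1 + (20 - 8*O) = 19 - 8*O)
o(v) = v*(19 - 8*v) (o(v) = (19 - 8*v)*v = v*(19 - 8*v))
o(W)*(-2 - 11) = (-(19 - 8*(-⅓))/3)*(-2 - 11) = -(19 + 8/3)/3*(-13) = -⅓*65/3*(-13) = -65/9*(-13) = 845/9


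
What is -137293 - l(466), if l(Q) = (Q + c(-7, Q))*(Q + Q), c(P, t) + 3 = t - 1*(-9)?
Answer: -1011509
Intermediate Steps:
c(P, t) = 6 + t (c(P, t) = -3 + (t - 1*(-9)) = -3 + (t + 9) = -3 + (9 + t) = 6 + t)
l(Q) = 2*Q*(6 + 2*Q) (l(Q) = (Q + (6 + Q))*(Q + Q) = (6 + 2*Q)*(2*Q) = 2*Q*(6 + 2*Q))
-137293 - l(466) = -137293 - 4*466*(3 + 466) = -137293 - 4*466*469 = -137293 - 1*874216 = -137293 - 874216 = -1011509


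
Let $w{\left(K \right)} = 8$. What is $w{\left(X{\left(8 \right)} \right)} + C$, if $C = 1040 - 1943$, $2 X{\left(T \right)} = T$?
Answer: $-895$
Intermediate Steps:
$X{\left(T \right)} = \frac{T}{2}$
$C = -903$ ($C = 1040 - 1943 = -903$)
$w{\left(X{\left(8 \right)} \right)} + C = 8 - 903 = -895$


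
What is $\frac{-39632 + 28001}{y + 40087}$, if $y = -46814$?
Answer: $\frac{11631}{6727} \approx 1.729$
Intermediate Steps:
$\frac{-39632 + 28001}{y + 40087} = \frac{-39632 + 28001}{-46814 + 40087} = - \frac{11631}{-6727} = \left(-11631\right) \left(- \frac{1}{6727}\right) = \frac{11631}{6727}$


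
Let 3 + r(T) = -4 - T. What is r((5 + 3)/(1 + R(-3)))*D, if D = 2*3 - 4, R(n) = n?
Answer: -6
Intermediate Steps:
r(T) = -7 - T (r(T) = -3 + (-4 - T) = -7 - T)
D = 2 (D = 6 - 4 = 2)
r((5 + 3)/(1 + R(-3)))*D = (-7 - (5 + 3)/(1 - 3))*2 = (-7 - 8/(-2))*2 = (-7 - 8*(-1)/2)*2 = (-7 - 1*(-4))*2 = (-7 + 4)*2 = -3*2 = -6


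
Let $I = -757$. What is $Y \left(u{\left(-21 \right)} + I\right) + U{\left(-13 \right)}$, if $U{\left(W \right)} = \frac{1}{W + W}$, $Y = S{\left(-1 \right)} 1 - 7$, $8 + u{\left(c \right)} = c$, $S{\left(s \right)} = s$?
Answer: $\frac{163487}{26} \approx 6288.0$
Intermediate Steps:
$u{\left(c \right)} = -8 + c$
$Y = -8$ ($Y = \left(-1\right) 1 - 7 = -1 - 7 = -8$)
$U{\left(W \right)} = \frac{1}{2 W}$
$Y \left(u{\left(-21 \right)} + I\right) + U{\left(-13 \right)} = - 8 \left(\left(-8 - 21\right) - 757\right) + \frac{1}{2 \left(-13\right)} = - 8 \left(-29 - 757\right) + \frac{1}{2} \left(- \frac{1}{13}\right) = \left(-8\right) \left(-786\right) - \frac{1}{26} = 6288 - \frac{1}{26} = \frac{163487}{26}$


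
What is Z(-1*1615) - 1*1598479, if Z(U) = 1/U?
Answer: -2581543586/1615 ≈ -1.5985e+6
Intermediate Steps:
Z(-1*1615) - 1*1598479 = 1/(-1*1615) - 1*1598479 = 1/(-1615) - 1598479 = -1/1615 - 1598479 = -2581543586/1615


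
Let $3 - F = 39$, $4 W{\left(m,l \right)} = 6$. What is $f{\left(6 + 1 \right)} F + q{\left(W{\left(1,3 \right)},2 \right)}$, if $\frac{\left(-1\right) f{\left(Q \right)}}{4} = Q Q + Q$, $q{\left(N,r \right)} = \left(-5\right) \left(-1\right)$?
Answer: $8069$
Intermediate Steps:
$W{\left(m,l \right)} = \frac{3}{2}$ ($W{\left(m,l \right)} = \frac{1}{4} \cdot 6 = \frac{3}{2}$)
$q{\left(N,r \right)} = 5$
$F = -36$ ($F = 3 - 39 = -36$)
$f{\left(Q \right)} = - 4 Q - 4 Q^{2}$ ($f{\left(Q \right)} = - 4 \left(Q Q + Q\right) = - 4 \left(Q^{2} + Q\right) = - 4 \left(Q + Q^{2}\right) = - 4 Q - 4 Q^{2}$)
$f{\left(6 + 1 \right)} F + q{\left(W{\left(1,3 \right)},2 \right)} = - 4 \left(6 + 1\right) \left(1 + \left(6 + 1\right)\right) \left(-36\right) + 5 = \left(-4\right) 7 \left(1 + 7\right) \left(-36\right) + 5 = \left(-4\right) 7 \cdot 8 \left(-36\right) + 5 = \left(-224\right) \left(-36\right) + 5 = 8064 + 5 = 8069$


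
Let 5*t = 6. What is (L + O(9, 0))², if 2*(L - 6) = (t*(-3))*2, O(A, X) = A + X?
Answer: 3249/25 ≈ 129.96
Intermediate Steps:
t = 6/5 (t = (⅕)*6 = 6/5 ≈ 1.2000)
L = 12/5 (L = 6 + (((6/5)*(-3))*2)/2 = 6 + (-18/5*2)/2 = 6 + (½)*(-36/5) = 6 - 18/5 = 12/5 ≈ 2.4000)
(L + O(9, 0))² = (12/5 + (9 + 0))² = (12/5 + 9)² = (57/5)² = 3249/25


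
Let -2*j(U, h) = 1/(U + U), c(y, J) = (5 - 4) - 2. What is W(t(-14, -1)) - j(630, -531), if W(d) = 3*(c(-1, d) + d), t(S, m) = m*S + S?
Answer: -7559/2520 ≈ -2.9996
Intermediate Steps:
c(y, J) = -1 (c(y, J) = 1 - 2 = -1)
j(U, h) = -1/(4*U) (j(U, h) = -1/(2*(U + U)) = -1/(2*U)/2 = -1/(4*U))
t(S, m) = S + S*m (t(S, m) = S*m + S = S + S*m)
W(d) = -3 + 3*d (W(d) = 3*(-1 + d) = -3 + 3*d)
W(t(-14, -1)) - j(630, -531) = (-3 + 3*(-14*(1 - 1))) - (-1)/(4*630) = (-3 + 3*(-14*0)) - (-1)/(4*630) = (-3 + 3*0) - 1*(-1/2520) = (-3 + 0) + 1/2520 = -3 + 1/2520 = -7559/2520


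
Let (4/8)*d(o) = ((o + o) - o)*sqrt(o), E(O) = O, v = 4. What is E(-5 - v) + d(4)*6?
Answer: 87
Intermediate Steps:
d(o) = 2*o**(3/2) (d(o) = 2*(((o + o) - o)*sqrt(o)) = 2*((2*o - o)*sqrt(o)) = 2*(o*sqrt(o)) = 2*o**(3/2))
E(-5 - v) + d(4)*6 = (-5 - 1*4) + (2*4**(3/2))*6 = (-5 - 4) + (2*8)*6 = -9 + 16*6 = -9 + 96 = 87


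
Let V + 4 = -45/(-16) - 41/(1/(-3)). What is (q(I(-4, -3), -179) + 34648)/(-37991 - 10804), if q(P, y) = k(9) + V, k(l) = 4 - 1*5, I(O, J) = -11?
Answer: -556301/780720 ≈ -0.71255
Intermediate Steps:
V = 1949/16 (V = -4 + (-45/(-16) - 41/(1/(-3))) = -4 + (-45*(-1/16) - 41/(-⅓)) = -4 + (45/16 - 41*(-3)) = -4 + (45/16 + 123) = -4 + 2013/16 = 1949/16 ≈ 121.81)
k(l) = -1 (k(l) = 4 - 5 = -1)
q(P, y) = 1933/16 (q(P, y) = -1 + 1949/16 = 1933/16)
(q(I(-4, -3), -179) + 34648)/(-37991 - 10804) = (1933/16 + 34648)/(-37991 - 10804) = (556301/16)/(-48795) = (556301/16)*(-1/48795) = -556301/780720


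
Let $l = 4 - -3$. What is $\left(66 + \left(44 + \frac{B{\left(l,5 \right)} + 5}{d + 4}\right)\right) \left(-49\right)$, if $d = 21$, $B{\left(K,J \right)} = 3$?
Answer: $- \frac{135142}{25} \approx -5405.7$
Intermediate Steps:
$l = 7$ ($l = 4 + 3 = 7$)
$\left(66 + \left(44 + \frac{B{\left(l,5 \right)} + 5}{d + 4}\right)\right) \left(-49\right) = \left(66 + \left(44 + \frac{3 + 5}{21 + 4}\right)\right) \left(-49\right) = \left(66 + \left(44 + \frac{8}{25}\right)\right) \left(-49\right) = \left(66 + \frac{1108}{25}\right) \left(-49\right) = \frac{2758}{25} \left(-49\right) = - \frac{135142}{25}$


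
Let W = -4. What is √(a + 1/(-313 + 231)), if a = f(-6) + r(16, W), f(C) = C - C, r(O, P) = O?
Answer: √107502/82 ≈ 3.9985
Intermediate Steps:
f(C) = 0
a = 16 (a = 0 + 16 = 16)
√(a + 1/(-313 + 231)) = √(16 + 1/(-313 + 231)) = √(16 + 1/(-82)) = √(16 - 1/82) = √(1311/82) = √107502/82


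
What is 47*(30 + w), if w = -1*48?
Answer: -846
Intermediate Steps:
w = -48
47*(30 + w) = 47*(30 - 48) = 47*(-18) = -846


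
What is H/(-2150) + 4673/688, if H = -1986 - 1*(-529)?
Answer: 128481/17200 ≈ 7.4698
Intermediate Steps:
H = -1457 (H = -1986 + 529 = -1457)
H/(-2150) + 4673/688 = -1457/(-2150) + 4673/688 = -1457*(-1/2150) + 4673*(1/688) = 1457/2150 + 4673/688 = 128481/17200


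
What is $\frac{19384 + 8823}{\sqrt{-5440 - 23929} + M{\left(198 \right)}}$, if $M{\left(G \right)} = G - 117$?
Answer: $\frac{2284767}{35930} - \frac{28207 i \sqrt{29369}}{35930} \approx 63.589 - 134.54 i$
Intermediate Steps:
$M{\left(G \right)} = -117 + G$
$\frac{19384 + 8823}{\sqrt{-5440 - 23929} + M{\left(198 \right)}} = \frac{19384 + 8823}{\sqrt{-5440 - 23929} + \left(-117 + 198\right)} = \frac{28207}{\sqrt{-29369} + 81} = \frac{28207}{i \sqrt{29369} + 81} = \frac{28207}{81 + i \sqrt{29369}}$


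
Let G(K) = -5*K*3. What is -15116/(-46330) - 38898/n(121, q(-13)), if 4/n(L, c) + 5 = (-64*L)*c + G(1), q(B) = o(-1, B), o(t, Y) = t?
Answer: -1739970352712/23165 ≈ -7.5112e+7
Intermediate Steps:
G(K) = -15*K
q(B) = -1
n(L, c) = 4/(-20 - 64*L*c) (n(L, c) = 4/(-5 + ((-64*L)*c - 15*1)) = 4/(-5 + (-64*L*c - 15)) = 4/(-5 + (-15 - 64*L*c)) = 4/(-20 - 64*L*c))
-15116/(-46330) - 38898/n(121, q(-13)) = -15116/(-46330) - 38898/((-1/(5 + 16*121*(-1)))) = -15116*(-1/46330) - 38898/((-1/(5 - 1936))) = 7558/23165 - 38898/((-1/(-1931))) = 7558/23165 - 38898/((-1*(-1/1931))) = 7558/23165 - 38898/1/1931 = 7558/23165 - 38898*1931 = 7558/23165 - 75112038 = -1739970352712/23165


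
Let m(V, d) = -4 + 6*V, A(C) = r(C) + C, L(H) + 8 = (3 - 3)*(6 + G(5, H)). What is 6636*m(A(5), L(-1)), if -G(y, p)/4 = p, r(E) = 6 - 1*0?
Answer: 411432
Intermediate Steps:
r(E) = 6 (r(E) = 6 + 0 = 6)
G(y, p) = -4*p
L(H) = -8 (L(H) = -8 + (3 - 3)*(6 - 4*H) = -8 + 0*(6 - 4*H) = -8 + 0 = -8)
A(C) = 6 + C
6636*m(A(5), L(-1)) = 6636*(-4 + 6*(6 + 5)) = 6636*(-4 + 6*11) = 6636*(-4 + 66) = 6636*62 = 411432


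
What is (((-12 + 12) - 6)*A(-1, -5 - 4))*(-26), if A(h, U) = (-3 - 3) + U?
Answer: -2340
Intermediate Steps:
A(h, U) = -6 + U
(((-12 + 12) - 6)*A(-1, -5 - 4))*(-26) = (((-12 + 12) - 6)*(-6 + (-5 - 4)))*(-26) = ((0 - 6)*(-6 - 9))*(-26) = -6*(-15)*(-26) = 90*(-26) = -2340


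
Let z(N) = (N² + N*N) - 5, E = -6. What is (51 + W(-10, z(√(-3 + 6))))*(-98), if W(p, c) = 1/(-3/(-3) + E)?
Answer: -24892/5 ≈ -4978.4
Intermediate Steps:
z(N) = -5 + 2*N² (z(N) = (N² + N²) - 5 = 2*N² - 5 = -5 + 2*N²)
W(p, c) = -⅕ (W(p, c) = 1/(-3/(-3) - 6) = 1/(-3*(-⅓) - 6) = 1/(1 - 6) = 1/(-5) = -⅕)
(51 + W(-10, z(√(-3 + 6))))*(-98) = (51 - ⅕)*(-98) = (254/5)*(-98) = -24892/5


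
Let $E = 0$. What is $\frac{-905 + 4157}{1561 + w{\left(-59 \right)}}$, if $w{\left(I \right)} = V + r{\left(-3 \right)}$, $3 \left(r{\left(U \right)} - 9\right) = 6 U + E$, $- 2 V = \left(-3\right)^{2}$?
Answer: $\frac{6504}{3119} \approx 2.0853$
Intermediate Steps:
$V = - \frac{9}{2}$ ($V = - \frac{\left(-3\right)^{2}}{2} = \left(- \frac{1}{2}\right) 9 = - \frac{9}{2} \approx -4.5$)
$r{\left(U \right)} = 9 + 2 U$ ($r{\left(U \right)} = 9 + \frac{6 U + 0}{3} = 9 + \frac{6 U}{3} = 9 + 2 U$)
$w{\left(I \right)} = - \frac{3}{2}$ ($w{\left(I \right)} = - \frac{9}{2} + \left(9 + 2 \left(-3\right)\right) = - \frac{9}{2} + \left(9 - 6\right) = - \frac{9}{2} + 3 = - \frac{3}{2}$)
$\frac{-905 + 4157}{1561 + w{\left(-59 \right)}} = \frac{-905 + 4157}{1561 - \frac{3}{2}} = \frac{3252}{\frac{3119}{2}} = 3252 \cdot \frac{2}{3119} = \frac{6504}{3119}$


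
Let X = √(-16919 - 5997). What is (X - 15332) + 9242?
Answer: -6090 + 2*I*√5729 ≈ -6090.0 + 151.38*I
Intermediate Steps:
X = 2*I*√5729 (X = √(-22916) = 2*I*√5729 ≈ 151.38*I)
(X - 15332) + 9242 = (2*I*√5729 - 15332) + 9242 = (-15332 + 2*I*√5729) + 9242 = -6090 + 2*I*√5729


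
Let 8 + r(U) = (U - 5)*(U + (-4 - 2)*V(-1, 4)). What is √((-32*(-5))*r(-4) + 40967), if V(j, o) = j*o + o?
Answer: √45447 ≈ 213.18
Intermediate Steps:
V(j, o) = o + j*o
r(U) = -8 + U*(-5 + U) (r(U) = -8 + (U - 5)*(U + (-4 - 2)*(4*(1 - 1))) = -8 + (-5 + U)*(U - 24*0) = -8 + (-5 + U)*(U - 6*0) = -8 + (-5 + U)*(U + 0) = -8 + (-5 + U)*U = -8 + U*(-5 + U))
√((-32*(-5))*r(-4) + 40967) = √((-32*(-5))*(-8 + (-4)² - 5*(-4)) + 40967) = √(160*(-8 + 16 + 20) + 40967) = √(160*28 + 40967) = √(4480 + 40967) = √45447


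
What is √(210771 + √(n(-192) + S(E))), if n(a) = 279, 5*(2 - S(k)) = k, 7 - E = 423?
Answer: √(5269275 + 5*√9105)/5 ≈ 459.12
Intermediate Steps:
E = -416 (E = 7 - 1*423 = 7 - 423 = -416)
S(k) = 2 - k/5
√(210771 + √(n(-192) + S(E))) = √(210771 + √(279 + (2 - ⅕*(-416)))) = √(210771 + √(279 + (2 + 416/5))) = √(210771 + √(279 + 426/5)) = √(210771 + √(1821/5)) = √(210771 + √9105/5)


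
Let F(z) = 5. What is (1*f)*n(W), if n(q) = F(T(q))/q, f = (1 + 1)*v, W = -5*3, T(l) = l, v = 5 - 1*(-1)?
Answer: -4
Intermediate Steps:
v = 6 (v = 5 + 1 = 6)
W = -15
f = 12 (f = (1 + 1)*6 = 2*6 = 12)
n(q) = 5/q
(1*f)*n(W) = (1*12)*(5/(-15)) = 12*(5*(-1/15)) = 12*(-⅓) = -4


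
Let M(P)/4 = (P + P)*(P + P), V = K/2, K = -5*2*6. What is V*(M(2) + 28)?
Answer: -2760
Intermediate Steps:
K = -60 (K = -10*6 = -60)
V = -30 (V = -60/2 = -60*½ = -30)
M(P) = 16*P² (M(P) = 4*((P + P)*(P + P)) = 4*((2*P)*(2*P)) = 4*(4*P²) = 16*P²)
V*(M(2) + 28) = -30*(16*2² + 28) = -30*(16*4 + 28) = -30*(64 + 28) = -30*92 = -2760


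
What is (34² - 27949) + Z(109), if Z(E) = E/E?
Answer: -26792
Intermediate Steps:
Z(E) = 1
(34² - 27949) + Z(109) = (34² - 27949) + 1 = (1156 - 27949) + 1 = -26793 + 1 = -26792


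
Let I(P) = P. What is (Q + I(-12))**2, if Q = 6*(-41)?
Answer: 66564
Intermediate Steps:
Q = -246
(Q + I(-12))**2 = (-246 - 12)**2 = (-258)**2 = 66564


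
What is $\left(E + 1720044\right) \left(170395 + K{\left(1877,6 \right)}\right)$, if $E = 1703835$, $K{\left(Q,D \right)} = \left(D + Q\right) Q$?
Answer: $12684738984894$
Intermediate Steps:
$K{\left(Q,D \right)} = Q \left(D + Q\right)$
$\left(E + 1720044\right) \left(170395 + K{\left(1877,6 \right)}\right) = \left(1703835 + 1720044\right) \left(170395 + 1877 \left(6 + 1877\right)\right) = 3423879 \left(170395 + 1877 \cdot 1883\right) = 3423879 \left(170395 + 3534391\right) = 3423879 \cdot 3704786 = 12684738984894$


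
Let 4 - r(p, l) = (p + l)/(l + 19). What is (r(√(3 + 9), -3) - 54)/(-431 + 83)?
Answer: 797/5568 + √3/2784 ≈ 0.14376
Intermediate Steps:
r(p, l) = 4 - (l + p)/(19 + l) (r(p, l) = 4 - (p + l)/(l + 19) = 4 - (l + p)/(19 + l))
(r(√(3 + 9), -3) - 54)/(-431 + 83) = ((76 - √(3 + 9) + 3*(-3))/(19 - 3) - 54)/(-431 + 83) = ((76 - √12 - 9)/16 - 54)/(-348) = ((76 - 2*√3 - 9)/16 - 54)*(-1/348) = ((67 - 2*√3)/16 - 54)*(-1/348) = ((67/16 - √3/8) - 54)*(-1/348) = (-797/16 - √3/8)*(-1/348) = 797/5568 + √3/2784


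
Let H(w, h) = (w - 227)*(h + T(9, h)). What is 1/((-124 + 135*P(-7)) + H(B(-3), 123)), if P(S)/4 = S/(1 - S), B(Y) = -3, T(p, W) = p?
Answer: -2/61913 ≈ -3.2303e-5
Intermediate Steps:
H(w, h) = (-227 + w)*(9 + h) (H(w, h) = (w - 227)*(h + 9) = (-227 + w)*(9 + h))
P(S) = 4*S/(1 - S) (P(S) = 4*(S/(1 - S)) = 4*S/(1 - S))
1/((-124 + 135*P(-7)) + H(B(-3), 123)) = 1/((-124 + 135*(-4*(-7)/(-1 - 7))) + (-2043 - 227*123 + 9*(-3) + 123*(-3))) = 1/((-124 + 135*(-4*(-7)/(-8))) + (-2043 - 27921 - 27 - 369)) = 1/((-124 + 135*(-4*(-7)*(-⅛))) - 30360) = 1/((-124 + 135*(-7/2)) - 30360) = 1/((-124 - 945/2) - 30360) = 1/(-1193/2 - 30360) = 1/(-61913/2) = -2/61913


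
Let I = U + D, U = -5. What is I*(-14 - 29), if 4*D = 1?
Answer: 817/4 ≈ 204.25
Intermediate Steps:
D = ¼ (D = (¼)*1 = ¼ ≈ 0.25000)
I = -19/4 (I = -5 + ¼ = -19/4 ≈ -4.7500)
I*(-14 - 29) = -19*(-14 - 29)/4 = -19/4*(-43) = 817/4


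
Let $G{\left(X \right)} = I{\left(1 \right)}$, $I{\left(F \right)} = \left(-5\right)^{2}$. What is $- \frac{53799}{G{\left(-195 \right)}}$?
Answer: $- \frac{53799}{25} \approx -2152.0$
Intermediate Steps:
$I{\left(F \right)} = 25$
$G{\left(X \right)} = 25$
$- \frac{53799}{G{\left(-195 \right)}} = - \frac{53799}{25}$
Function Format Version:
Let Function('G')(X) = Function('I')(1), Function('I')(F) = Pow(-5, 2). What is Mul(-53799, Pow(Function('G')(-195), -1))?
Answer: Rational(-53799, 25) ≈ -2152.0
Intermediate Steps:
Function('I')(F) = 25
Function('G')(X) = 25
Mul(-53799, Pow(Function('G')(-195), -1)) = Mul(-53799, Pow(25, -1)) = Mul(-53799, Rational(1, 25)) = Rational(-53799, 25)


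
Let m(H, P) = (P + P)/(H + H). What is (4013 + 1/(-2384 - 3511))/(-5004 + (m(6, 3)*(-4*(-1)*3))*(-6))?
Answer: -11828317/14855400 ≈ -0.79623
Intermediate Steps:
m(H, P) = P/H (m(H, P) = (2*P)/((2*H)) = (2*P)*(1/(2*H)) = P/H)
(4013 + 1/(-2384 - 3511))/(-5004 + (m(6, 3)*(-4*(-1)*3))*(-6)) = (4013 + 1/(-2384 - 3511))/(-5004 + ((3/6)*(-4*(-1)*3))*(-6)) = (4013 + 1/(-5895))/(-5004 + ((3*(⅙))*(4*3))*(-6)) = (4013 - 1/5895)/(-5004 + ((½)*12)*(-6)) = 23656634/(5895*(-5004 + 6*(-6))) = 23656634/(5895*(-5004 - 36)) = (23656634/5895)/(-5040) = (23656634/5895)*(-1/5040) = -11828317/14855400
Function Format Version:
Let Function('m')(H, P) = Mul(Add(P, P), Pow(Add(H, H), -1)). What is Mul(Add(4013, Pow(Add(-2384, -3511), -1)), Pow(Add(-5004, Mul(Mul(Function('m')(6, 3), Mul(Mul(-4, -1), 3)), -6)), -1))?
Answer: Rational(-11828317, 14855400) ≈ -0.79623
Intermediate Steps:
Function('m')(H, P) = Mul(P, Pow(H, -1)) (Function('m')(H, P) = Mul(Mul(2, P), Pow(Mul(2, H), -1)) = Mul(Mul(2, P), Mul(Rational(1, 2), Pow(H, -1))) = Mul(P, Pow(H, -1)))
Mul(Add(4013, Pow(Add(-2384, -3511), -1)), Pow(Add(-5004, Mul(Mul(Function('m')(6, 3), Mul(Mul(-4, -1), 3)), -6)), -1)) = Mul(Add(4013, Pow(Add(-2384, -3511), -1)), Pow(Add(-5004, Mul(Mul(Mul(3, Pow(6, -1)), Mul(Mul(-4, -1), 3)), -6)), -1)) = Mul(Add(4013, Pow(-5895, -1)), Pow(Add(-5004, Mul(Mul(Mul(3, Rational(1, 6)), Mul(4, 3)), -6)), -1)) = Mul(Add(4013, Rational(-1, 5895)), Pow(Add(-5004, Mul(Mul(Rational(1, 2), 12), -6)), -1)) = Mul(Rational(23656634, 5895), Pow(Add(-5004, Mul(6, -6)), -1)) = Mul(Rational(23656634, 5895), Pow(Add(-5004, -36), -1)) = Mul(Rational(23656634, 5895), Pow(-5040, -1)) = Mul(Rational(23656634, 5895), Rational(-1, 5040)) = Rational(-11828317, 14855400)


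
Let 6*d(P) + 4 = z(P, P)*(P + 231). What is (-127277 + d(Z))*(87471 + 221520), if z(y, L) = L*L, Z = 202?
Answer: 870554642301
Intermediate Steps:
z(y, L) = L²
d(P) = -⅔ + P²*(231 + P)/6 (d(P) = -⅔ + (P²*(P + 231))/6 = -⅔ + (P²*(231 + P))/6 = -⅔ + P²*(231 + P)/6)
(-127277 + d(Z))*(87471 + 221520) = (-127277 + (-⅔ + (⅙)*202³ + (77/2)*202²))*(87471 + 221520) = (-127277 + (-⅔ + (⅙)*8242408 + (77/2)*40804))*308991 = (-127277 + (-⅔ + 4121204/3 + 1570954))*308991 = (-127277 + 2944688)*308991 = 2817411*308991 = 870554642301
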